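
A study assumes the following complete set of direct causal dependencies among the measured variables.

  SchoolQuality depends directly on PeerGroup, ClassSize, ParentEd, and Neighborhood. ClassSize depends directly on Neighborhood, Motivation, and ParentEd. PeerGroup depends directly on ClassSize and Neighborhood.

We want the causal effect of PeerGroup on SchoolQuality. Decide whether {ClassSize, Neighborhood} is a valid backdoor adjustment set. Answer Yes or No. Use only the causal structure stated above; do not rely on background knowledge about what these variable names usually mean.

Yes

Backdoor paths from PeerGroup to SchoolQuality (paths whose first edge points into PeerGroup):
  P1: PeerGroup <- Neighborhood -> ClassSize <- ParentEd -> SchoolQuality
  P2: PeerGroup <- Neighborhood -> ClassSize -> SchoolQuality
  P3: PeerGroup <- Neighborhood -> SchoolQuality
  P4: PeerGroup <- ClassSize <- ParentEd -> SchoolQuality
  P5: PeerGroup <- ClassSize <- Neighborhood -> SchoolQuality
  P6: PeerGroup <- ClassSize -> SchoolQuality
Condition 1 (no descendant of PeerGroup in the set): holds — descendants of PeerGroup are {SchoolQuality}; none are in {ClassSize, Neighborhood}.
Condition 2 (every backdoor path blocked by {ClassSize, Neighborhood}):
  P1: blocked at fork node Neighborhood ∈ conditioning set.
  P2: blocked at fork node Neighborhood ∈ conditioning set.
  P3: blocked at fork node Neighborhood ∈ conditioning set.
  P4: blocked at chain node ClassSize ∈ conditioning set.
  P5: blocked at chain node ClassSize ∈ conditioning set.
  P6: blocked at fork node ClassSize ∈ conditioning set.
{ClassSize, Neighborhood} satisfies the backdoor criterion.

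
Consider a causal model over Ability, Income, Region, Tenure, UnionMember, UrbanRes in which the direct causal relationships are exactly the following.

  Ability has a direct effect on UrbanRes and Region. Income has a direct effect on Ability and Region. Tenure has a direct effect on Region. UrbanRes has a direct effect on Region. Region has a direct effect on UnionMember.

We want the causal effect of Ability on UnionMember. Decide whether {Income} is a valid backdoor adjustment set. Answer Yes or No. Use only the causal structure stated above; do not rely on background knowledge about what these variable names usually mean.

Yes

Backdoor paths from Ability to UnionMember (paths whose first edge points into Ability):
  P1: Ability <- Income -> Region -> UnionMember
Condition 1 (no descendant of Ability in the set): holds — descendants of Ability are {Region, UnionMember, UrbanRes}; none are in {Income}.
Condition 2 (every backdoor path blocked by {Income}):
  P1: blocked at fork node Income ∈ conditioning set.
{Income} satisfies the backdoor criterion.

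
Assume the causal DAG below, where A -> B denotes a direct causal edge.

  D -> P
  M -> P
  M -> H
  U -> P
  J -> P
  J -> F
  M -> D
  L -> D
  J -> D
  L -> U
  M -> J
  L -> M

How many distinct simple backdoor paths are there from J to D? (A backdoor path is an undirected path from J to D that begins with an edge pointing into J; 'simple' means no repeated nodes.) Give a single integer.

A backdoor path from J to D is any simple undirected path whose first edge points into J (i.e. leaves J via a parent).
Parents of J: {M}.
Enumerating:
  P1: J <- M <- L -> U -> P <- D
  P2: J <- M <- L -> D
  P3: J <- M -> D
  P4: J <- M -> P <- U <- L -> D
  P5: J <- M -> P <- D
That exhausts the simple backdoor paths. Count: 5.

5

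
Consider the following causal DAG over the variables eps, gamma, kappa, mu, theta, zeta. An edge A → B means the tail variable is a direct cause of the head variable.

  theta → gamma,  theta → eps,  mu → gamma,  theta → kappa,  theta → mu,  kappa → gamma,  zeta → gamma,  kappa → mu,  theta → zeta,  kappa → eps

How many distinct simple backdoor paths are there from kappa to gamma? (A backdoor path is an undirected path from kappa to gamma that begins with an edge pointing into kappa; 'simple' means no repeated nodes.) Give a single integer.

A backdoor path from kappa to gamma is any simple undirected path whose first edge points into kappa (i.e. leaves kappa via a parent).
Parents of kappa: {theta}.
Enumerating:
  P1: kappa <- theta -> zeta -> gamma
  P2: kappa <- theta -> mu -> gamma
  P3: kappa <- theta -> gamma
That exhausts the simple backdoor paths. Count: 3.

3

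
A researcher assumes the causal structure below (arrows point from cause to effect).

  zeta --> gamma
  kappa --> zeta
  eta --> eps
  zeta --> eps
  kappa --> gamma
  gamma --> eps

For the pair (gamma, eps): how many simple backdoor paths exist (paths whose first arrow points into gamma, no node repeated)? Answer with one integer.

2

A backdoor path from gamma to eps is any simple undirected path whose first edge points into gamma (i.e. leaves gamma via a parent).
Parents of gamma: {kappa, zeta}.
Enumerating:
  P1: gamma <- kappa -> zeta -> eps
  P2: gamma <- zeta -> eps
That exhausts the simple backdoor paths. Count: 2.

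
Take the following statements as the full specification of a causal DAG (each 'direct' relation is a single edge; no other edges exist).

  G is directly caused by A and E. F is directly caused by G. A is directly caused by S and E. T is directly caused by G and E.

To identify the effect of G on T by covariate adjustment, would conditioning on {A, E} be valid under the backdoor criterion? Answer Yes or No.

Backdoor paths from G to T (paths whose first edge points into G):
  P1: G <- E -> T
  P2: G <- A <- E -> T
Condition 1 (no descendant of G in the set): holds — descendants of G are {F, T}; none are in {A, E}.
Condition 2 (every backdoor path blocked by {A, E}):
  P1: blocked at fork node E ∈ conditioning set.
  P2: blocked at chain node A ∈ conditioning set.
{A, E} satisfies the backdoor criterion.

Yes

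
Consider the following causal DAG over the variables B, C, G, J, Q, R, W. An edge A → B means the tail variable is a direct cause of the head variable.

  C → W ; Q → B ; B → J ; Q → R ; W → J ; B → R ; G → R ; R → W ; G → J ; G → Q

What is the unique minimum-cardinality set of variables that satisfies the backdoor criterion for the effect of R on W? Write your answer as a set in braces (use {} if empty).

Variables eligible for adjustment (non-descendants of R, excluding R and W): {B, C, G, Q}.
Backdoor paths from R to W:
  P1: R <- G -> Q -> B -> J <- W
  P2: R <- G -> J <- W
  P3: R <- Q <- G -> J <- W
  P4: R <- Q -> B -> J <- W
  P5: R <- B <- Q <- G -> J <- W
  P6: R <- B -> J <- W
Each backdoor path contains an unconditioned collider, so every path is already blocked with the empty conditioning set:
  P1: blocked at collider J (neither it nor any descendant is in the conditioning set).
  P2: blocked at collider J (neither it nor any descendant is in the conditioning set).
  P3: blocked at collider J (neither it nor any descendant is in the conditioning set).
  P4: blocked at collider J (neither it nor any descendant is in the conditioning set).
  P5: blocked at collider J (neither it nor any descendant is in the conditioning set).
  P6: blocked at collider J (neither it nor any descendant is in the conditioning set).
The empty set is therefore the unique smallest valid set.

{}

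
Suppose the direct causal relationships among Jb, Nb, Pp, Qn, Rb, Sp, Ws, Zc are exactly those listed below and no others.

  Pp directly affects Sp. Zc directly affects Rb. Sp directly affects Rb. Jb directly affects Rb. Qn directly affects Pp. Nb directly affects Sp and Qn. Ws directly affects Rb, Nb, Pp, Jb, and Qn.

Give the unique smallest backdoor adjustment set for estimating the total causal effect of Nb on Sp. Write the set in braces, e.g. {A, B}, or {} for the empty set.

{Ws}

Variables eligible for adjustment (non-descendants of Nb, excluding Nb and Sp): {Jb, Ws, Zc}.
Backdoor paths from Nb to Sp:
  P1: Nb <- Ws -> Qn -> Pp -> Sp
  P2: Nb <- Ws -> Jb -> Rb <- Sp
  P3: Nb <- Ws -> Pp -> Sp
  P4: Nb <- Ws -> Rb <- Sp
The empty set is not sufficient: P1 (Nb <- Ws -> Qn -> Pp -> Sp) has no collider blocking it and no conditioned non-collider, so it is open.
Try {Ws}:
  P1: blocked at fork node Ws ∈ conditioning set.
  P2: blocked at fork node Ws ∈ conditioning set.
  P3: blocked at fork node Ws ∈ conditioning set.
  P4: blocked at fork node Ws ∈ conditioning set.
{Ws} contains no descendant of Nb and blocks every backdoor path.
No other singleton works — e.g. {Jb} leaves P1 open — so {Ws} is the unique smallest valid adjustment set.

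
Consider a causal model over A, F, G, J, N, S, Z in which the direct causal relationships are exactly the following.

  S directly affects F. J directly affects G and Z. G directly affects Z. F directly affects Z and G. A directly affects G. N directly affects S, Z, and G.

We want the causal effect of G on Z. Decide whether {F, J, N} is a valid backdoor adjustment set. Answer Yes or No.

Yes

Backdoor paths from G to Z (paths whose first edge points into G):
  P1: G <- N -> S -> F -> Z
  P2: G <- N -> Z
  P3: G <- J -> Z
  P4: G <- F <- S <- N -> Z
  P5: G <- F -> Z
Condition 1 (no descendant of G in the set): holds — descendants of G are {Z}; none are in {F, J, N}.
Condition 2 (every backdoor path blocked by {F, J, N}):
  P1: blocked at fork node N ∈ conditioning set.
  P2: blocked at fork node N ∈ conditioning set.
  P3: blocked at fork node J ∈ conditioning set.
  P4: blocked at chain node F ∈ conditioning set.
  P5: blocked at fork node F ∈ conditioning set.
{F, J, N} satisfies the backdoor criterion.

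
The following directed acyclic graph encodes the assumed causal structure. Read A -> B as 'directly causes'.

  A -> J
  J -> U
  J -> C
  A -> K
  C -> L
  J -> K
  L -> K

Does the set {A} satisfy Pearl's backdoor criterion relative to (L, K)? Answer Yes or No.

Backdoor paths from L to K (paths whose first edge points into L):
  P1: L <- C <- J <- A -> K
  P2: L <- C <- J -> K
Condition 1 (no descendant of L in the set): holds — descendants of L are {K}; none are in {A}.
Condition 2 (every backdoor path blocked by {A}):
  P1: blocked at fork node A ∈ conditioning set.
  P2: open — no interior node is in the conditioning set.
{A} does not satisfy the backdoor criterion.

No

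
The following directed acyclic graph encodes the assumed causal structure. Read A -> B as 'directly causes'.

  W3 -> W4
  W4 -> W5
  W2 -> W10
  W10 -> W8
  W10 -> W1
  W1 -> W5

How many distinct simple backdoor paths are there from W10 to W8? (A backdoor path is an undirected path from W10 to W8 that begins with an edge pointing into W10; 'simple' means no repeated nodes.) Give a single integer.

A backdoor path from W10 to W8 is any simple undirected path whose first edge points into W10 (i.e. leaves W10 via a parent).
Parents of W10: {W2}.
No simple path from any parent of W10 reaches W8 without revisiting W10, so there are no backdoor paths.

0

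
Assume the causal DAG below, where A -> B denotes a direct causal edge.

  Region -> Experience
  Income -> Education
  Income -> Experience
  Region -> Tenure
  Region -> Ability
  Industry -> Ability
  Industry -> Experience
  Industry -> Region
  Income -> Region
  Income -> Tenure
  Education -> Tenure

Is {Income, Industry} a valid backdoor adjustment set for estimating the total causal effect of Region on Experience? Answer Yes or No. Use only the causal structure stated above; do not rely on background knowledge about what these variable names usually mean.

Backdoor paths from Region to Experience (paths whose first edge points into Region):
  P1: Region <- Income -> Experience
  P2: Region <- Industry -> Experience
Condition 1 (no descendant of Region in the set): holds — descendants of Region are {Ability, Experience, Tenure}; none are in {Income, Industry}.
Condition 2 (every backdoor path blocked by {Income, Industry}):
  P1: blocked at fork node Income ∈ conditioning set.
  P2: blocked at fork node Industry ∈ conditioning set.
{Income, Industry} satisfies the backdoor criterion.

Yes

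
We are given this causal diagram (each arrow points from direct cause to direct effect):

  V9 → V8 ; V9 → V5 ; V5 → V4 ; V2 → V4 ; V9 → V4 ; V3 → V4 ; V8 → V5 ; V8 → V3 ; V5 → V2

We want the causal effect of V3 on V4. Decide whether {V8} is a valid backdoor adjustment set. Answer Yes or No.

Yes

Backdoor paths from V3 to V4 (paths whose first edge points into V3):
  P1: V3 <- V8 <- V9 -> V5 -> V2 -> V4
  P2: V3 <- V8 <- V9 -> V5 -> V4
  P3: V3 <- V8 <- V9 -> V4
  P4: V3 <- V8 -> V5 <- V9 -> V4
  P5: V3 <- V8 -> V5 -> V2 -> V4
  P6: V3 <- V8 -> V5 -> V4
Condition 1 (no descendant of V3 in the set): holds — descendants of V3 are {V4}; none are in {V8}.
Condition 2 (every backdoor path blocked by {V8}):
  P1: blocked at chain node V8 ∈ conditioning set.
  P2: blocked at chain node V8 ∈ conditioning set.
  P3: blocked at chain node V8 ∈ conditioning set.
  P4: blocked at fork node V8 ∈ conditioning set.
  P5: blocked at fork node V8 ∈ conditioning set.
  P6: blocked at fork node V8 ∈ conditioning set.
{V8} satisfies the backdoor criterion.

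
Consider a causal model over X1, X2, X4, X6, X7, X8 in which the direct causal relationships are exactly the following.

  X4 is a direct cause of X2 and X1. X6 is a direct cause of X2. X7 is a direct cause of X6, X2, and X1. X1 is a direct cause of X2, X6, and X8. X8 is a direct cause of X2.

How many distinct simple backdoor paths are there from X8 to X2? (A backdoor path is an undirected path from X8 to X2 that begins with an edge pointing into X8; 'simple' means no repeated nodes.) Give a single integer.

A backdoor path from X8 to X2 is any simple undirected path whose first edge points into X8 (i.e. leaves X8 via a parent).
Parents of X8: {X1}.
Enumerating:
  P1: X8 <- X1 <- X4 -> X2
  P2: X8 <- X1 <- X7 -> X6 -> X2
  P3: X8 <- X1 <- X7 -> X2
  P4: X8 <- X1 -> X6 <- X7 -> X2
  P5: X8 <- X1 -> X6 -> X2
  P6: X8 <- X1 -> X2
That exhausts the simple backdoor paths. Count: 6.

6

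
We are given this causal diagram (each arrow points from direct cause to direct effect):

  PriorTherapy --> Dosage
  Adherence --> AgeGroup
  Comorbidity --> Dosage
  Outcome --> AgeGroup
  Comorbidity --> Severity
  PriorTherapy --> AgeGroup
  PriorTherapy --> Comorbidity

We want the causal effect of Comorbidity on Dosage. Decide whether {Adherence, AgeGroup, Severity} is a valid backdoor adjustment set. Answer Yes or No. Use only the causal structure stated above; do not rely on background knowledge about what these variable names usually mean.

No

Backdoor paths from Comorbidity to Dosage (paths whose first edge points into Comorbidity):
  P1: Comorbidity <- PriorTherapy -> Dosage
Condition 1 (no descendant of Comorbidity in the set): FAILS — Severity is a descendant of Comorbidity.
Condition 2 (every backdoor path blocked by {Adherence, AgeGroup, Severity}):
  P1: open — no interior node is in the conditioning set.
{Adherence, AgeGroup, Severity} does not satisfy the backdoor criterion.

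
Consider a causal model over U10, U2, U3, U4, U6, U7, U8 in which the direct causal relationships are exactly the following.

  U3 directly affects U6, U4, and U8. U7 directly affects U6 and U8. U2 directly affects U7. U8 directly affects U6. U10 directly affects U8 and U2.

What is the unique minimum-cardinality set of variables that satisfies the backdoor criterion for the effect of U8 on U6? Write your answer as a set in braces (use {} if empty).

{U3, U7}

Variables eligible for adjustment (non-descendants of U8, excluding U8 and U6): {U10, U2, U3, U4, U7}.
Backdoor paths from U8 to U6:
  P1: U8 <- U10 -> U2 -> U7 -> U6
  P2: U8 <- U3 -> U6
  P3: U8 <- U7 -> U6
The empty set is not sufficient: P1 (U8 <- U10 -> U2 -> U7 -> U6) has no collider blocking it and no conditioned non-collider, so it is open.
Try {U3, U7}:
  P1: blocked at chain node U7 ∈ conditioning set.
  P2: blocked at fork node U3 ∈ conditioning set.
  P3: blocked at fork node U7 ∈ conditioning set.
{U3, U7} contains no descendant of U8 and blocks every backdoor path.
Every element of {U3, U7} is needed (dropping U3 leaves P2 open; dropping U7 leaves P1 open), so no proper subset is valid.
Among all size-2 subsets of the eligible variables, only {U3, U7} blocks every backdoor path, so it is the unique smallest valid adjustment set.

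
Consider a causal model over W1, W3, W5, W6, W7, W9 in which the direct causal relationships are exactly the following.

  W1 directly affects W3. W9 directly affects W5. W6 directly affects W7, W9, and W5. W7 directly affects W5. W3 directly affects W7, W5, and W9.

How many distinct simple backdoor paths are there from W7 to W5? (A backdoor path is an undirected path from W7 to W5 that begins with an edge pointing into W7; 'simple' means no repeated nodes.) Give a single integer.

A backdoor path from W7 to W5 is any simple undirected path whose first edge points into W7 (i.e. leaves W7 via a parent).
Parents of W7: {W3, W6}.
Enumerating:
  P1: W7 <- W6 -> W9 <- W3 -> W5
  P2: W7 <- W6 -> W9 -> W5
  P3: W7 <- W6 -> W5
  P4: W7 <- W3 -> W9 <- W6 -> W5
  P5: W7 <- W3 -> W9 -> W5
  P6: W7 <- W3 -> W5
That exhausts the simple backdoor paths. Count: 6.

6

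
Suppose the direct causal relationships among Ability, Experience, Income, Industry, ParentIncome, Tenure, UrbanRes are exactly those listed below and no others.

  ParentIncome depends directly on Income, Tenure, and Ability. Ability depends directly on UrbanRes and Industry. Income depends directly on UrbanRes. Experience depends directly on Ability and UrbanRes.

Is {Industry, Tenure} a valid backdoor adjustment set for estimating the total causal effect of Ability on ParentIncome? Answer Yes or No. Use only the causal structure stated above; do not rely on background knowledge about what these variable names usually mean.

No

Backdoor paths from Ability to ParentIncome (paths whose first edge points into Ability):
  P1: Ability <- UrbanRes -> Income -> ParentIncome
Condition 1 (no descendant of Ability in the set): holds — descendants of Ability are {Experience, ParentIncome}; none are in {Industry, Tenure}.
Condition 2 (every backdoor path blocked by {Industry, Tenure}):
  P1: open — no interior node is in the conditioning set.
{Industry, Tenure} does not satisfy the backdoor criterion.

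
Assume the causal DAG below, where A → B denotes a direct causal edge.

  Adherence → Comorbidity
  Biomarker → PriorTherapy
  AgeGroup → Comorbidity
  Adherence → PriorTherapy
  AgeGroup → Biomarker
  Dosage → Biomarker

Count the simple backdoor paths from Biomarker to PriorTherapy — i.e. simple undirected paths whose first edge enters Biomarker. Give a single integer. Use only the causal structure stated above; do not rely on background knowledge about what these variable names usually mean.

1

A backdoor path from Biomarker to PriorTherapy is any simple undirected path whose first edge points into Biomarker (i.e. leaves Biomarker via a parent).
Parents of Biomarker: {AgeGroup, Dosage}.
Enumerating:
  P1: Biomarker <- AgeGroup -> Comorbidity <- Adherence -> PriorTherapy
That exhausts the simple backdoor paths. Count: 1.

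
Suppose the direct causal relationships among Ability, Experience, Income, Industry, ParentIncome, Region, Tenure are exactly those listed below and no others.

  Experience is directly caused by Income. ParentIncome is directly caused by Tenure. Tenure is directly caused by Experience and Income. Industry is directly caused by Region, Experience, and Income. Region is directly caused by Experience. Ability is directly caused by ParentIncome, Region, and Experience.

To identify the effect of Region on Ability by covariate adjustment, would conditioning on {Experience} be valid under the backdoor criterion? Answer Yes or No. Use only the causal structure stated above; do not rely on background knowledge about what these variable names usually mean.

Backdoor paths from Region to Ability (paths whose first edge points into Region):
  P1: Region <- Experience <- Income -> Tenure -> ParentIncome -> Ability
  P2: Region <- Experience -> Tenure -> ParentIncome -> Ability
  P3: Region <- Experience -> Industry <- Income -> Tenure -> ParentIncome -> Ability
  P4: Region <- Experience -> Ability
Condition 1 (no descendant of Region in the set): holds — descendants of Region are {Ability, Industry}; none are in {Experience}.
Condition 2 (every backdoor path blocked by {Experience}):
  P1: blocked at chain node Experience ∈ conditioning set.
  P2: blocked at fork node Experience ∈ conditioning set.
  P3: blocked at fork node Experience ∈ conditioning set.
  P4: blocked at fork node Experience ∈ conditioning set.
{Experience} satisfies the backdoor criterion.

Yes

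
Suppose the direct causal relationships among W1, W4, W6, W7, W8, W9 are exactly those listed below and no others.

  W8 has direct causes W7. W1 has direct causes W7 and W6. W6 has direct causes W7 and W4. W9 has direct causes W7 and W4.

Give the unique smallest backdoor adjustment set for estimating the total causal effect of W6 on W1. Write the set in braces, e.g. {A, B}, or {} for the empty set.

{W7}

Variables eligible for adjustment (non-descendants of W6, excluding W6 and W1): {W4, W7, W8, W9}.
Backdoor paths from W6 to W1:
  P1: W6 <- W4 -> W9 <- W7 -> W1
  P2: W6 <- W7 -> W1
The empty set is not sufficient: P2 (W6 <- W7 -> W1) has no collider blocking it and no conditioned non-collider, so it is open.
Try {W7}:
  P1: blocked at collider W9 (neither it nor any descendant is in the conditioning set).
  P2: blocked at fork node W7 ∈ conditioning set.
{W7} contains no descendant of W6 and blocks every backdoor path.
No other singleton works — e.g. {W4} leaves P2 open — so {W7} is the unique smallest valid adjustment set.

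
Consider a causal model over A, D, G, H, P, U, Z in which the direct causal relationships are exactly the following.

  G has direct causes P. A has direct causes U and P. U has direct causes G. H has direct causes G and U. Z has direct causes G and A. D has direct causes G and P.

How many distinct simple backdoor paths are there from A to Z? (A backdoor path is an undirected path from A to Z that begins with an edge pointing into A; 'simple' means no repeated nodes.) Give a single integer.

A backdoor path from A to Z is any simple undirected path whose first edge points into A (i.e. leaves A via a parent).
Parents of A: {P, U}.
Enumerating:
  P1: A <- P -> G -> Z
  P2: A <- P -> D <- G -> Z
  P3: A <- U <- G -> Z
  P4: A <- U -> H <- G -> Z
That exhausts the simple backdoor paths. Count: 4.

4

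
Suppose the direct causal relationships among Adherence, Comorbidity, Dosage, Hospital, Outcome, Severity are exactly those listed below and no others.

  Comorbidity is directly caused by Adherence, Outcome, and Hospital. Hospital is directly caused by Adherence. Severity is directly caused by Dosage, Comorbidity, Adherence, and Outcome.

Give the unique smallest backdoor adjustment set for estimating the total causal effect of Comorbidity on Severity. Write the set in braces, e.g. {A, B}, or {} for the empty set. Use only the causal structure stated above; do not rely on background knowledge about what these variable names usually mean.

Variables eligible for adjustment (non-descendants of Comorbidity, excluding Comorbidity and Severity): {Adherence, Dosage, Hospital, Outcome}.
Backdoor paths from Comorbidity to Severity:
  P1: Comorbidity <- Adherence -> Severity
  P2: Comorbidity <- Hospital <- Adherence -> Severity
  P3: Comorbidity <- Outcome -> Severity
The empty set is not sufficient: P1 (Comorbidity <- Adherence -> Severity) has no collider blocking it and no conditioned non-collider, so it is open.
Try {Adherence, Outcome}:
  P1: blocked at fork node Adherence ∈ conditioning set.
  P2: blocked at fork node Adherence ∈ conditioning set.
  P3: blocked at fork node Outcome ∈ conditioning set.
{Adherence, Outcome} contains no descendant of Comorbidity and blocks every backdoor path.
Every element of {Adherence, Outcome} is needed (dropping Adherence leaves P1 open; dropping Outcome leaves P3 open), so no proper subset is valid.
Among all size-2 subsets of the eligible variables, only {Adherence, Outcome} blocks every backdoor path, so it is the unique smallest valid adjustment set.

{Adherence, Outcome}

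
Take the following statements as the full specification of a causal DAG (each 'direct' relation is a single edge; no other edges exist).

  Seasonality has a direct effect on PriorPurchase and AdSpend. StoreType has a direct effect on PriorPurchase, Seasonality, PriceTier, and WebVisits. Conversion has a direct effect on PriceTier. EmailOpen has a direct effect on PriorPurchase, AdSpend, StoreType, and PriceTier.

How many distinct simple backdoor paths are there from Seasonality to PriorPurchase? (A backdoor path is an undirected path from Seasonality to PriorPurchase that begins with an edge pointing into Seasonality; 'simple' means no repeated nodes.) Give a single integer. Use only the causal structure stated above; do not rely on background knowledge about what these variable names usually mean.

A backdoor path from Seasonality to PriorPurchase is any simple undirected path whose first edge points into Seasonality (i.e. leaves Seasonality via a parent).
Parents of Seasonality: {StoreType}.
Enumerating:
  P1: Seasonality <- StoreType <- EmailOpen -> PriorPurchase
  P2: Seasonality <- StoreType -> PriorPurchase
  P3: Seasonality <- StoreType -> PriceTier <- EmailOpen -> PriorPurchase
That exhausts the simple backdoor paths. Count: 3.

3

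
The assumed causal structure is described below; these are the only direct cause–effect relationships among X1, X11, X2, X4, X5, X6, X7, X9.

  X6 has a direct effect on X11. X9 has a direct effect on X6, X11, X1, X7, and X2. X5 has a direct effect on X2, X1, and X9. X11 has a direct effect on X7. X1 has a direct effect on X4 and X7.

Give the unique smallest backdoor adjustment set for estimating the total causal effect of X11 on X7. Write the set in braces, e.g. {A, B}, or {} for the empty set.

{X9}

Variables eligible for adjustment (non-descendants of X11, excluding X11 and X7): {X1, X2, X4, X5, X6, X9}.
Backdoor paths from X11 to X7:
  P1: X11 <- X9 <- X5 -> X1 -> X7
  P2: X11 <- X9 -> X1 -> X7
  P3: X11 <- X9 -> X2 <- X5 -> X1 -> X7
  P4: X11 <- X9 -> X7
  P5: X11 <- X6 <- X9 <- X5 -> X1 -> X7
  P6: X11 <- X6 <- X9 -> X1 -> X7
  P7: X11 <- X6 <- X9 -> X2 <- X5 -> X1 -> X7
  P8: X11 <- X6 <- X9 -> X7
The empty set is not sufficient: P1 (X11 <- X9 <- X5 -> X1 -> X7) has no collider blocking it and no conditioned non-collider, so it is open.
Try {X9}:
  P1: blocked at chain node X9 ∈ conditioning set.
  P2: blocked at fork node X9 ∈ conditioning set.
  P3: blocked at fork node X9 ∈ conditioning set.
  P4: blocked at fork node X9 ∈ conditioning set.
  P5: blocked at chain node X9 ∈ conditioning set.
  P6: blocked at fork node X9 ∈ conditioning set.
  P7: blocked at fork node X9 ∈ conditioning set.
  P8: blocked at fork node X9 ∈ conditioning set.
{X9} contains no descendant of X11 and blocks every backdoor path.
No other singleton works — e.g. {X5} leaves P2 open — so {X9} is the unique smallest valid adjustment set.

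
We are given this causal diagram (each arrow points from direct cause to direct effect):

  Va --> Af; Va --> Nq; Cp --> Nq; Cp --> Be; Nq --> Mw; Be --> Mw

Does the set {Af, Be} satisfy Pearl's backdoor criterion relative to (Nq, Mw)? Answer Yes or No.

Backdoor paths from Nq to Mw (paths whose first edge points into Nq):
  P1: Nq <- Cp -> Be -> Mw
Condition 1 (no descendant of Nq in the set): holds — descendants of Nq are {Mw}; none are in {Af, Be}.
Condition 2 (every backdoor path blocked by {Af, Be}):
  P1: blocked at chain node Be ∈ conditioning set.
{Af, Be} satisfies the backdoor criterion.

Yes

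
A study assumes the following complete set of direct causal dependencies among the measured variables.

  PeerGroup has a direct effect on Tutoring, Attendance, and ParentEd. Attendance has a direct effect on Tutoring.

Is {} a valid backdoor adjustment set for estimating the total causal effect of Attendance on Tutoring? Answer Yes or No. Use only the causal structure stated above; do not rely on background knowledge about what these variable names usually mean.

Backdoor paths from Attendance to Tutoring (paths whose first edge points into Attendance):
  P1: Attendance <- PeerGroup -> Tutoring
Condition 1 (no descendant of Attendance in the set): holds — descendants of Attendance are {Tutoring}; none are in {}.
Condition 2 (every backdoor path blocked by {}):
  P1: open — no interior node is in the conditioning set.
{} does not satisfy the backdoor criterion.

No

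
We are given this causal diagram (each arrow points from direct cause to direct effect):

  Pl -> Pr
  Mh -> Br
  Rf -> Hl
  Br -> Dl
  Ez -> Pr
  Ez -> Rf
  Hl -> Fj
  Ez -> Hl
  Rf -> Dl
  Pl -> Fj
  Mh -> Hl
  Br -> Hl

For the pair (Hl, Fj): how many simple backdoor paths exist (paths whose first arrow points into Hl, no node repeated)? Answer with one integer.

4

A backdoor path from Hl to Fj is any simple undirected path whose first edge points into Hl (i.e. leaves Hl via a parent).
Parents of Hl: {Br, Ez, Mh, Rf}.
Enumerating:
  P1: Hl <- Ez -> Pr <- Pl -> Fj
  P2: Hl <- Mh -> Br -> Dl <- Rf <- Ez -> Pr <- Pl -> Fj
  P3: Hl <- Rf <- Ez -> Pr <- Pl -> Fj
  P4: Hl <- Br -> Dl <- Rf <- Ez -> Pr <- Pl -> Fj
That exhausts the simple backdoor paths. Count: 4.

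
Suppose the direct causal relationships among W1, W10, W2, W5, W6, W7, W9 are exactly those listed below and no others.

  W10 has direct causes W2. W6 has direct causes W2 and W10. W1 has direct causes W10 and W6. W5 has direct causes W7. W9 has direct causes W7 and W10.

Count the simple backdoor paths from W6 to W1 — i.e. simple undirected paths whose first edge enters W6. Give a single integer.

2

A backdoor path from W6 to W1 is any simple undirected path whose first edge points into W6 (i.e. leaves W6 via a parent).
Parents of W6: {W10, W2}.
Enumerating:
  P1: W6 <- W2 -> W10 -> W1
  P2: W6 <- W10 -> W1
That exhausts the simple backdoor paths. Count: 2.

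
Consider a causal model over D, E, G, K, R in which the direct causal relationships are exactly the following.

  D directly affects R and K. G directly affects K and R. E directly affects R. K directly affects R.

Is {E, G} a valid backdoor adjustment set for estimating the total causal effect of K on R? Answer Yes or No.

Backdoor paths from K to R (paths whose first edge points into K):
  P1: K <- G -> R
  P2: K <- D -> R
Condition 1 (no descendant of K in the set): holds — descendants of K are {R}; none are in {E, G}.
Condition 2 (every backdoor path blocked by {E, G}):
  P1: blocked at fork node G ∈ conditioning set.
  P2: open — no interior node is in the conditioning set.
{E, G} does not satisfy the backdoor criterion.

No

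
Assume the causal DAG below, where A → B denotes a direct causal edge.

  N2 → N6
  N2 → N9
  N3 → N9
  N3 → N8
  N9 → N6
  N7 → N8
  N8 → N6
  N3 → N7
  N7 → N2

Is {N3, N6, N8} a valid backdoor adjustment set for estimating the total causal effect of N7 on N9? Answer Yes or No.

Backdoor paths from N7 to N9 (paths whose first edge points into N7):
  P1: N7 <- N3 -> N8 -> N6 <- N2 -> N9
  P2: N7 <- N3 -> N8 -> N6 <- N9
  P3: N7 <- N3 -> N9
Condition 1 (no descendant of N7 in the set): FAILS — N6 and N8 are descendants of N7.
Condition 2 (every backdoor path blocked by {N3, N6, N8}):
  P1: blocked at fork node N3 ∈ conditioning set.
  P2: blocked at fork node N3 ∈ conditioning set.
  P3: blocked at fork node N3 ∈ conditioning set.
{N3, N6, N8} does not satisfy the backdoor criterion.

No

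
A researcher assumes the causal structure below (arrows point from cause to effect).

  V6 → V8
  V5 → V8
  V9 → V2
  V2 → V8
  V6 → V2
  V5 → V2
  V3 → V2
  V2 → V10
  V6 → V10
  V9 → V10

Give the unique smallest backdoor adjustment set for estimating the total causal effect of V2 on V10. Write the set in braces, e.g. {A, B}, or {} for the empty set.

{V6, V9}

Variables eligible for adjustment (non-descendants of V2, excluding V2 and V10): {V3, V5, V6, V9}.
Backdoor paths from V2 to V10:
  P1: V2 <- V6 -> V10
  P2: V2 <- V5 -> V8 <- V6 -> V10
  P3: V2 <- V9 -> V10
The empty set is not sufficient: P1 (V2 <- V6 -> V10) has no collider blocking it and no conditioned non-collider, so it is open.
Try {V6, V9}:
  P1: blocked at fork node V6 ∈ conditioning set.
  P2: blocked at collider V8 (neither it nor any descendant is in the conditioning set).
  P3: blocked at fork node V9 ∈ conditioning set.
{V6, V9} contains no descendant of V2 and blocks every backdoor path.
Every element of {V6, V9} is needed (dropping V6 leaves P1 open; dropping V9 leaves P3 open), so no proper subset is valid.
Among all size-2 subsets of the eligible variables, only {V6, V9} blocks every backdoor path, so it is the unique smallest valid adjustment set.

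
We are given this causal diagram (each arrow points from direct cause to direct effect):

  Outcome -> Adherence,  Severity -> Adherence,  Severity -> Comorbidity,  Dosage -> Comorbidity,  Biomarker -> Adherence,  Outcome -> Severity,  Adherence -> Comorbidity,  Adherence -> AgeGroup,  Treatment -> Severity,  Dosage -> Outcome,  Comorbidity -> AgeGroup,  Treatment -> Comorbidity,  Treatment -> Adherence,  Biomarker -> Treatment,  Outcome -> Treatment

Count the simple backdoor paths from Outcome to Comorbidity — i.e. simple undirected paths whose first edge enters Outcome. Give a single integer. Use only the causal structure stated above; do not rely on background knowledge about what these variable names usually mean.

A backdoor path from Outcome to Comorbidity is any simple undirected path whose first edge points into Outcome (i.e. leaves Outcome via a parent).
Parents of Outcome: {Dosage}.
Enumerating:
  P1: Outcome <- Dosage -> Comorbidity
That exhausts the simple backdoor paths. Count: 1.

1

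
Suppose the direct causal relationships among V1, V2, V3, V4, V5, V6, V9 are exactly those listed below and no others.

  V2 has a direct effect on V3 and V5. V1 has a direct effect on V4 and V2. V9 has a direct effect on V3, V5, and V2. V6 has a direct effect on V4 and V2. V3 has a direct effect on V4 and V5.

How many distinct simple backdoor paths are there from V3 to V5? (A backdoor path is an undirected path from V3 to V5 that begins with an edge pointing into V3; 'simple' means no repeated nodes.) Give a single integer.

A backdoor path from V3 to V5 is any simple undirected path whose first edge points into V3 (i.e. leaves V3 via a parent).
Parents of V3: {V2, V9}.
Enumerating:
  P1: V3 <- V9 -> V2 -> V5
  P2: V3 <- V9 -> V5
  P3: V3 <- V2 <- V9 -> V5
  P4: V3 <- V2 -> V5
That exhausts the simple backdoor paths. Count: 4.

4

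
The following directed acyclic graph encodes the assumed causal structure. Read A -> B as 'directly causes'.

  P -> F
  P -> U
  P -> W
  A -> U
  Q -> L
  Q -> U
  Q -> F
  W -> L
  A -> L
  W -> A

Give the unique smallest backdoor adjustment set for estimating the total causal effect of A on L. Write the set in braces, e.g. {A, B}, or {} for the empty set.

{W}

Variables eligible for adjustment (non-descendants of A, excluding A and L): {F, P, Q, W}.
Backdoor paths from A to L:
  P1: A <- W <- P -> F <- Q -> L
  P2: A <- W <- P -> U <- Q -> L
  P3: A <- W -> L
The empty set is not sufficient: P3 (A <- W -> L) has no collider blocking it and no conditioned non-collider, so it is open.
Try {W}:
  P1: blocked at chain node W ∈ conditioning set.
  P2: blocked at chain node W ∈ conditioning set.
  P3: blocked at fork node W ∈ conditioning set.
{W} contains no descendant of A and blocks every backdoor path.
No other singleton works — e.g. {Q} leaves P3 open — so {W} is the unique smallest valid adjustment set.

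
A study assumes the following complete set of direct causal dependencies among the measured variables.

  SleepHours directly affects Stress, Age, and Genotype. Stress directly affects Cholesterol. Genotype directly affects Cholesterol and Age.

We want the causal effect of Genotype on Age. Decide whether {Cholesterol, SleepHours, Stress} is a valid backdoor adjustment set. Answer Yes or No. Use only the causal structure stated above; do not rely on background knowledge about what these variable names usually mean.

No

Backdoor paths from Genotype to Age (paths whose first edge points into Genotype):
  P1: Genotype <- SleepHours -> Age
Condition 1 (no descendant of Genotype in the set): FAILS — Cholesterol is a descendant of Genotype.
Condition 2 (every backdoor path blocked by {Cholesterol, SleepHours, Stress}):
  P1: blocked at fork node SleepHours ∈ conditioning set.
{Cholesterol, SleepHours, Stress} does not satisfy the backdoor criterion.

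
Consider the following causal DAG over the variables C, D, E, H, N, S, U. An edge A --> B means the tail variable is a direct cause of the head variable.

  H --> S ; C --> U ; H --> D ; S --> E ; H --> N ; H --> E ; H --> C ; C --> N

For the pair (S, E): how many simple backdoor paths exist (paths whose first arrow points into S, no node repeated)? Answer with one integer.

1

A backdoor path from S to E is any simple undirected path whose first edge points into S (i.e. leaves S via a parent).
Parents of S: {H}.
Enumerating:
  P1: S <- H -> E
That exhausts the simple backdoor paths. Count: 1.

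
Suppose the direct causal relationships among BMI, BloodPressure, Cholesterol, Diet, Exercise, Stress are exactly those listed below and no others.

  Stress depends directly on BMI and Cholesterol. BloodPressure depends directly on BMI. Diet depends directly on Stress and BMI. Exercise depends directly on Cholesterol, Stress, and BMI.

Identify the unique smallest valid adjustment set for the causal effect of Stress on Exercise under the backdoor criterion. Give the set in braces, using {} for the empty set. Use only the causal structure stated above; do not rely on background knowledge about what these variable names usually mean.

Variables eligible for adjustment (non-descendants of Stress, excluding Stress and Exercise): {BMI, BloodPressure, Cholesterol}.
Backdoor paths from Stress to Exercise:
  P1: Stress <- BMI -> Exercise
  P2: Stress <- Cholesterol -> Exercise
The empty set is not sufficient: P1 (Stress <- BMI -> Exercise) has no collider blocking it and no conditioned non-collider, so it is open.
Try {BMI, Cholesterol}:
  P1: blocked at fork node BMI ∈ conditioning set.
  P2: blocked at fork node Cholesterol ∈ conditioning set.
{BMI, Cholesterol} contains no descendant of Stress and blocks every backdoor path.
Every element of {BMI, Cholesterol} is needed (dropping BMI leaves P1 open; dropping Cholesterol leaves P2 open), so no proper subset is valid.
Among all size-2 subsets of the eligible variables, only {BMI, Cholesterol} blocks every backdoor path, so it is the unique smallest valid adjustment set.

{BMI, Cholesterol}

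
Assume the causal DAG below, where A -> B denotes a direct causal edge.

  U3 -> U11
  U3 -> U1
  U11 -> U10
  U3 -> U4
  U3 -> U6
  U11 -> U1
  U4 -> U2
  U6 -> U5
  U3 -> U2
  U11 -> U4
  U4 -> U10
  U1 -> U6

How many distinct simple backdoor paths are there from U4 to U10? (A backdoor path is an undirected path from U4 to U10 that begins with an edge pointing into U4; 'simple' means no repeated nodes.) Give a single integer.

4

A backdoor path from U4 to U10 is any simple undirected path whose first edge points into U4 (i.e. leaves U4 via a parent).
Parents of U4: {U11, U3}.
Enumerating:
  P1: U4 <- U3 -> U11 -> U10
  P2: U4 <- U3 -> U1 <- U11 -> U10
  P3: U4 <- U3 -> U6 <- U1 <- U11 -> U10
  P4: U4 <- U11 -> U10
That exhausts the simple backdoor paths. Count: 4.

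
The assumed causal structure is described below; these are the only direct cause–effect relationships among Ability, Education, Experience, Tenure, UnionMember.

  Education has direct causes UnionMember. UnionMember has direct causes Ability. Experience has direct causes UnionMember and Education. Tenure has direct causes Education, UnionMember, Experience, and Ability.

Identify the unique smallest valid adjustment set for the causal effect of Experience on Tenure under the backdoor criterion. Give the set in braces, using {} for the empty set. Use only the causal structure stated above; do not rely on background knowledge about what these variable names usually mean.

{Education, UnionMember}

Variables eligible for adjustment (non-descendants of Experience, excluding Experience and Tenure): {Ability, Education, UnionMember}.
Backdoor paths from Experience to Tenure:
  P1: Experience <- UnionMember <- Ability -> Tenure
  P2: Experience <- UnionMember -> Education -> Tenure
  P3: Experience <- UnionMember -> Tenure
  P4: Experience <- Education <- UnionMember <- Ability -> Tenure
  P5: Experience <- Education <- UnionMember -> Tenure
  P6: Experience <- Education -> Tenure
The empty set is not sufficient: P1 (Experience <- UnionMember <- Ability -> Tenure) has no collider blocking it and no conditioned non-collider, so it is open.
Try {Education, UnionMember}:
  P1: blocked at chain node UnionMember ∈ conditioning set.
  P2: blocked at fork node UnionMember ∈ conditioning set.
  P3: blocked at fork node UnionMember ∈ conditioning set.
  P4: blocked at chain node Education ∈ conditioning set.
  P5: blocked at chain node Education ∈ conditioning set.
  P6: blocked at fork node Education ∈ conditioning set.
{Education, UnionMember} contains no descendant of Experience and blocks every backdoor path.
Every element of {Education, UnionMember} is needed (dropping Education leaves P6 open; dropping UnionMember leaves P1 open), so no proper subset is valid.
Among all size-2 subsets of the eligible variables, only {Education, UnionMember} blocks every backdoor path, so it is the unique smallest valid adjustment set.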